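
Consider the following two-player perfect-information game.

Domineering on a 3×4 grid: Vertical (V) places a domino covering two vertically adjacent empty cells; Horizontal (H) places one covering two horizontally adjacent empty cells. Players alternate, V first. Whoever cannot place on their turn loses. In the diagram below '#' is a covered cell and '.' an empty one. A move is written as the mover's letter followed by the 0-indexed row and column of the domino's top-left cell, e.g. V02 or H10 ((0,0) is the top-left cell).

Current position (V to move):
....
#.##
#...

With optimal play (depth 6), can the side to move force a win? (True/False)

V winning at [..../#.##/#...]: False

[..../#.##/#...] V move#1: V01:-1/.#../####/#...*, V11:-1/..../####/##..
[.#../####/#...] H move#2: H02:+1/.###/####/#...*, H21:+1/.#../####/###., H22:+1/.#../####/#.##
[.###/####/#...] end (terminal -1, V#3); searched ..../#.##/#... to 6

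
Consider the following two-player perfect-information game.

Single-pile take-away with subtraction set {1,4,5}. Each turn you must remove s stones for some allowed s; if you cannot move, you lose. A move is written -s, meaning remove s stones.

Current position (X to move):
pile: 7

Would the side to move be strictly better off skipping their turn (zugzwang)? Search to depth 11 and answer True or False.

p1 X@[7]: -1[6]-1 -4[3]-1 -5[2]+1*
p2 O@[2]: -1[1]-1*
p3 X@[1]: -1[0]+1*
p4 O@[0] terminal -1; root [7] d11
suppose X passes — search the same position with O to move:
pass> p1 O@[7]: -1[6]-1 -4[3]-1 -5[2]+1*
pass> p2 X@[2]: -1[1]-1*
pass> p3 O@[1]: -1[0]+1*
pass> p4 X@[0] terminal -1; root [7] d11
for X: play +1, pass -1

zugzwang(7, X) = False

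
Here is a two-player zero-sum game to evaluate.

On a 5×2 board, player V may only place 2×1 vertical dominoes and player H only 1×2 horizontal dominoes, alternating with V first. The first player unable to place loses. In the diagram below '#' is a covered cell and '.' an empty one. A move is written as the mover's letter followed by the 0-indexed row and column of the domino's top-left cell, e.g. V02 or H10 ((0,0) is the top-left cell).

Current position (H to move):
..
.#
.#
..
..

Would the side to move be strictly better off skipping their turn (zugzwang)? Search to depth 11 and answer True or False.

p1 H@[../.#/.#/../..]: H00[##/.#/.#/../..]-1 H30[../.#/.#/##/..]+1* H40[../.#/.#/../##]+1
p2 V@[../.#/.#/##/..]: V00[#./##/.#/##/..]-1* V10[../##/##/##/..]-1
p3 H@[#./##/.#/##/..]: H40[#./##/.#/##/##]+1*
p4 V@[#./##/.#/##/##] terminal -1; root [../.#/.#/../..] d11
suppose H passes — search the same position with V to move:
pass> p1 V@[../.#/.#/../..]: V00[#./##/.#/../..]-1 V10[../##/##/../..]-1 V20[../.#/##/#./..]+1* V30[../.#/.#/#./#.]+1 V31[../.#/.#/.#/.#]+1
pass> p2 H@[../.#/##/#./..]: H00[##/.#/##/#./..]-1* H40[../.#/##/#./##]-1
pass> p3 V@[##/.#/##/#./..]: V31[##/.#/##/##/.#]+1*
pass> p4 H@[##/.#/##/##/.#] terminal -1; root [../.#/.#/../..] d11
for H: play +1, pass -1

zugzwang(../.#/.#/../.., H) = False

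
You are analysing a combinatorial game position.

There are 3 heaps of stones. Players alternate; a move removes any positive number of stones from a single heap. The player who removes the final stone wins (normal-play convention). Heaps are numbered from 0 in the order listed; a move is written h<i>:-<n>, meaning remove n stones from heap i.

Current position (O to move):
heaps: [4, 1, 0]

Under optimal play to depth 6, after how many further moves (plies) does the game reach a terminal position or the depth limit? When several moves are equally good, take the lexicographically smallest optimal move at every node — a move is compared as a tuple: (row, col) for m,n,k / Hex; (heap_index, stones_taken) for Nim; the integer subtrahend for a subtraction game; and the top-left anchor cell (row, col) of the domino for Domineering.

ply 1, O at (4,1,0) | h0:-1=-1→(3,1,0); h0:-2=-1→(2,1,0); h0:-3=+1→(1,1,0)*; h0:-4=-1→(0,1,0); h1:-1=-1→(4,0,0)
ply 2, X at (1,1,0) | h0:-1=-1→(0,1,0)*; h1:-1=-1→(1,0,0)
ply 3, O at (0,1,0) | h1:-1=+1→(0,0,0)*
ply 4: (0,0,0) is terminal -1 (X); from (4,1,0) depth 6

PV length from [(4,1,0)]: 3 plies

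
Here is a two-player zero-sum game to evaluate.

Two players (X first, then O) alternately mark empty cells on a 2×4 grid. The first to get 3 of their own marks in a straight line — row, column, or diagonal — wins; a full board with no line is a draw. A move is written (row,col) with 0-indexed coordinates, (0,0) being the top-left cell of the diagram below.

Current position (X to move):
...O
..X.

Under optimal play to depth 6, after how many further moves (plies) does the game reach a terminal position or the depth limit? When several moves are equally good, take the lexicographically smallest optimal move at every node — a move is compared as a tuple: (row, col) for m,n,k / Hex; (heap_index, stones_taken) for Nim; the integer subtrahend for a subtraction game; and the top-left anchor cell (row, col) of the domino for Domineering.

p1 X@[...O/..X.]: (0,0)[X..O/..X.]+0 (0,1)[.X.O/..X.]+0 (0,2)[..XO/..X.]+0 (1,0)[...O/X.X.]+0 (1,1)[...O/.XX.]+1* (1,3)[...O/..XX]+0
p2 O@[...O/.XX.]: (0,0)[O..O/.XX.]-1* (0,1)[.O.O/.XX.]-1 (0,2)[..OO/.XX.]-1 (1,0)[...O/OXX.]-1 (1,3)[...O/.XXO]-1
p3 X@[O..O/.XX.]: (0,1)[OX.O/.XX.]+1* (0,2)[O.XO/.XX.]+1 (1,0)[O..O/XXX.]+1 (1,3)[O..O/.XXX]+1
p4 O@[OX.O/.XX.]: (0,2)[OXOO/.XX.]-1* (1,0)[OX.O/OXX.]-1 (1,3)[OX.O/.XXO]-1
p5 X@[OXOO/.XX.]: (1,0)[OXOO/XXX.]+1* (1,3)[OXOO/.XXX]+1
p6 O@[OXOO/XXX.] terminal -1; root [...O/..X.] d6

PV length from [...O/..X.]: 5 plies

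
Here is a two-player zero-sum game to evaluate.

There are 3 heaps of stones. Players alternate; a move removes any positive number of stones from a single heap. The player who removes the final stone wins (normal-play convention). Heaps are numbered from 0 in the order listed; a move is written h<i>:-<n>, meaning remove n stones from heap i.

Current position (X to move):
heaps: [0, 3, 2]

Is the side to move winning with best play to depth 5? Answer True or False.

X winning at [(0,3,2)]: True

p1 X@[(0,3,2)]: h1:-1[(0,2,2)]+1* h1:-2[(0,1,2)]-1 h1:-3[(0,0,2)]-1 h2:-1[(0,3,1)]-1 h2:-2[(0,3,0)]-1
p2 O@[(0,2,2)]: h1:-1[(0,1,2)]-1* h1:-2[(0,0,2)]-1 h2:-1[(0,2,1)]-1 h2:-2[(0,2,0)]-1
p3 X@[(0,1,2)]: h1:-1[(0,0,2)]-1 h2:-1[(0,1,1)]+1* h2:-2[(0,1,0)]-1
p4 O@[(0,1,1)]: h1:-1[(0,0,1)]-1* h2:-1[(0,1,0)]-1
p5 X@[(0,0,1)]: h2:-1[(0,0,0)]+1*
p6 O@[(0,0,0)] terminal -1; root [(0,3,2)] d5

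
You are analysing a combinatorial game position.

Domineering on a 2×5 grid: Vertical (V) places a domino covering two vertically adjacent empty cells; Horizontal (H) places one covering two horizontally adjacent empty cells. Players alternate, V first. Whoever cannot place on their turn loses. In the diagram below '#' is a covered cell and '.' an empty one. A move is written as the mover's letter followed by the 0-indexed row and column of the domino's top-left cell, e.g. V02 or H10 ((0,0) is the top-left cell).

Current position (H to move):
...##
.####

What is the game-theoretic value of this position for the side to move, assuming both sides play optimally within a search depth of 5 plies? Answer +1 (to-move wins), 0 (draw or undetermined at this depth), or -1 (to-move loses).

p1 H@[...##/.####]: H00[##.##/.####]+1* H01[.####/.####]-1
p2 V@[##.##/.####] terminal -1; root [...##/.####] d5

value(...##/.####, H) = +1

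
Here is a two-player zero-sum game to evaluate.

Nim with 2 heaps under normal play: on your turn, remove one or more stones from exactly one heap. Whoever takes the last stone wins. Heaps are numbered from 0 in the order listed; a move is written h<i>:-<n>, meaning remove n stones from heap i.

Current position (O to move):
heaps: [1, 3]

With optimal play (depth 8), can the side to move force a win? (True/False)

[(1,3)] O move#1: h0:-1:-1/(0,3), h1:-1:-1/(1,2), h1:-2:+1/(1,1)*, h1:-3:-1/(1,0)
[(1,1)] X move#2: h0:-1:-1/(0,1)*, h1:-1:-1/(1,0)
[(0,1)] O move#3: h1:-1:+1/(0,0)*
[(0,0)] end (terminal -1, X#4); searched (1,3) to 8

O winning at [(1,3)]: True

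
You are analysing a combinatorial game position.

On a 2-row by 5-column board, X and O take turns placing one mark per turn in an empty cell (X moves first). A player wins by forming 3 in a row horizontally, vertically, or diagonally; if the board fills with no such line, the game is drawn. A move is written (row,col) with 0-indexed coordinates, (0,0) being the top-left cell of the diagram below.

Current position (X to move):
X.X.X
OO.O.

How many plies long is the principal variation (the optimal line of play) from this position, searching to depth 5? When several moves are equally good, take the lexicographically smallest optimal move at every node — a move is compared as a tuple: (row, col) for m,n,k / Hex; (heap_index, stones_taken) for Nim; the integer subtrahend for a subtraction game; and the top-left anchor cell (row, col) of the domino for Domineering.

PV length from [X.X.X/OO.O.]: 1 ply

[X.X.X/OO.O.] X move#1: (0,1):+1/XXX.X/OO.O.*, (0,3):+1/X.XXX/OO.O., (1,2):+1/X.X.X/OOXO., (1,4):-1/X.X.X/OO.OX
[XXX.X/OO.O.] end (terminal -1, O#2); searched X.X.X/OO.O. to 5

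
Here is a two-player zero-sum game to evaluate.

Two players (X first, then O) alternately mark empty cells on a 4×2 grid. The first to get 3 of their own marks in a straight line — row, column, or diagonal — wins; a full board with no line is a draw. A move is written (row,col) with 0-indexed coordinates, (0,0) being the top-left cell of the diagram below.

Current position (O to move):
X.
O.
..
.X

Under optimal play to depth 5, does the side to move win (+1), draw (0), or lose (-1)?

value(X./O./../.X, O) = 0

ply 1, O at X./O./../.X | (0,1)=+0→XO/O./../.X*; (1,1)=+0→X./OO/../.X; (2,0)=+0→X./O./O./.X; (2,1)=+0→X./O./.O/.X; (3,0)=+0→X./O./../OX
ply 2, X at XO/O./../.X | (1,1)=+0→XO/OX/../.X*; (2,0)=+0→XO/O./X./.X; (2,1)=+0→XO/O./.X/.X; (3,0)=+0→XO/O./../XX
ply 3, O at XO/OX/../.X | (2,0)=-1→XO/OX/O./.X; (2,1)=+0→XO/OX/.O/.X*; (3,0)=-1→XO/OX/../OX
ply 4, X at XO/OX/.O/.X | (2,0)=+0→XO/OX/XO/.X*; (3,0)=+0→XO/OX/.O/XX
ply 5, O at XO/OX/XO/.X | (3,0)=+0→XO/OX/XO/OX*
ply 6: XO/OX/XO/OX is terminal +0 (X); from X./O./../.X depth 5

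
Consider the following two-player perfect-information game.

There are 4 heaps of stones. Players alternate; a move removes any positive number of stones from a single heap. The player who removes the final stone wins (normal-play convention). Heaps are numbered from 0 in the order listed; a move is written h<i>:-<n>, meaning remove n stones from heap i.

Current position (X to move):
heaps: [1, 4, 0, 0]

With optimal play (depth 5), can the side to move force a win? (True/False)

X winning at [(1,4,0,0)]: True

ply 1, X at (1,4,0,0) | h0:-1=-1→(0,4,0,0); h1:-1=-1→(1,3,0,0); h1:-2=-1→(1,2,0,0); h1:-3=+1→(1,1,0,0)*; h1:-4=-1→(1,0,0,0)
ply 2, O at (1,1,0,0) | h0:-1=-1→(0,1,0,0)*; h1:-1=-1→(1,0,0,0)
ply 3, X at (0,1,0,0) | h1:-1=+1→(0,0,0,0)*
ply 4: (0,0,0,0) is terminal -1 (O); from (1,4,0,0) depth 5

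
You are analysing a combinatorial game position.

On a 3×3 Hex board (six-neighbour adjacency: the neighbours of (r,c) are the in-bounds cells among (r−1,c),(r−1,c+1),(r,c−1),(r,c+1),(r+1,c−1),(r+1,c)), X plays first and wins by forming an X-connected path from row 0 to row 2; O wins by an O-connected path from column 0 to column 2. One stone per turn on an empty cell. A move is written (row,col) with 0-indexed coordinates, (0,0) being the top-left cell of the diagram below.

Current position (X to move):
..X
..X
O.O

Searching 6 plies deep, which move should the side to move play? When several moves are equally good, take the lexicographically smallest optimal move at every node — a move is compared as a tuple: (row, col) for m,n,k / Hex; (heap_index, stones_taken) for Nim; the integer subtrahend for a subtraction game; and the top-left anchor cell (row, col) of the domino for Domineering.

[..X/..X/O.O] X move#1: (0,0):-1/X.X/..X/O.O, (0,1):-1/.XX/..X/O.O, (1,0):-1/..X/X.X/O.O, (1,1):-1/..X/.XX/O.O, (2,1):+1/..X/..X/OXO*
[..X/..X/OXO] end (terminal -1, O#2); searched ..X/..X/O.O to 6

X's best at [..X/..X/O.O]: (2,1)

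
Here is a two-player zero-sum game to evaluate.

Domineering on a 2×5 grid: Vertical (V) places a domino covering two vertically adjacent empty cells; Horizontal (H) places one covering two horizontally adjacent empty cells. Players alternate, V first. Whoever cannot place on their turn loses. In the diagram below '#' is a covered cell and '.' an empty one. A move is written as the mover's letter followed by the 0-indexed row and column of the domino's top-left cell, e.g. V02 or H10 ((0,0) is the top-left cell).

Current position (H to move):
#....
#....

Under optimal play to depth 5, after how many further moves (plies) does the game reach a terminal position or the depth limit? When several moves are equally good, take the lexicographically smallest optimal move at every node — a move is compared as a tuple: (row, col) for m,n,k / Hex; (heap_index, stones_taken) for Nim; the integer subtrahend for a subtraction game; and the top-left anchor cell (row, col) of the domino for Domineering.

PV length from [#..../#....]: 3 plies

ply 1, H at #..../#.... | H01=-1→###../#....; H02=+1→#.##./#....*; H03=-1→#..##/#....; H11=-1→#..../###..; H12=+1→#..../#.##.; H13=-1→#..../#..##
ply 2, V at #.##./#.... | V01=-1→####./##...*; V04=-1→#.###/#...#
ply 3, H at ####./##... | H12=-1→####./####.; H13=+1→####./##.##*
ply 4: ####./##.## is terminal -1 (V); from #..../#.... depth 5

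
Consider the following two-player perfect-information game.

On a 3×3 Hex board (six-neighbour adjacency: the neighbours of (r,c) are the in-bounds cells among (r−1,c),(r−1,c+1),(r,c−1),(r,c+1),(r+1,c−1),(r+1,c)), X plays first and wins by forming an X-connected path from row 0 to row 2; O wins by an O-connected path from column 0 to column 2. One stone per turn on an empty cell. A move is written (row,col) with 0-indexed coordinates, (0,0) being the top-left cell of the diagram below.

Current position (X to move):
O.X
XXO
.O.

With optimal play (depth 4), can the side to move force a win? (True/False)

ply 1, X at O.X/XXO/.O. | (0,1)=-1→OXX/XXO/.O.; (2,0)=+1→O.X/XXO/XO.*; (2,2)=-1→O.X/XXO/.OX
ply 2: O.X/XXO/XO. is terminal -1 (O); from O.X/XXO/.O. depth 4

X winning at [O.X/XXO/.O.]: True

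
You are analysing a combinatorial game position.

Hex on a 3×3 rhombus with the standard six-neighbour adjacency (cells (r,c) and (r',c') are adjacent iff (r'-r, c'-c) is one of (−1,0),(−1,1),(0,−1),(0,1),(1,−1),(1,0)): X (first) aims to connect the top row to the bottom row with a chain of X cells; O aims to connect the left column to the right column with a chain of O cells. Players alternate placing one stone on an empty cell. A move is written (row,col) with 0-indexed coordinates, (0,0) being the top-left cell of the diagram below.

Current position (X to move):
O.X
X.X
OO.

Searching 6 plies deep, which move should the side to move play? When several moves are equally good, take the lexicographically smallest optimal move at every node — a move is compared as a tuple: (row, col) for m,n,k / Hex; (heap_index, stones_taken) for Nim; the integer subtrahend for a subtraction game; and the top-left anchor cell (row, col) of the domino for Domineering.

ply 1, X at O.X/X.X/OO. | (0,1)=-1→OXX/X.X/OO.; (1,1)=-1→O.X/XXX/OO.; (2,2)=+1→O.X/X.X/OOX*
ply 2: O.X/X.X/OOX is terminal -1 (O); from O.X/X.X/OO. depth 6

X's best at [O.X/X.X/OO.]: (2,2)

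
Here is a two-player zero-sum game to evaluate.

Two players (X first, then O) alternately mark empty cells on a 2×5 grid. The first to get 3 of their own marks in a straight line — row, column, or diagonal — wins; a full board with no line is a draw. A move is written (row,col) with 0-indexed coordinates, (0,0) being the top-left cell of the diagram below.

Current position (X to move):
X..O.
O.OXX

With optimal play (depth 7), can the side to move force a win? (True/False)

X winning at [X..O./O.OXX]: False

ply 1, X at X..O./O.OXX | (0,1)=-1→XX.O./O.OXX*; (0,2)=-1→X.XO./O.OXX; (0,4)=-1→X..OX/O.OXX; (1,1)=-1→X..O./OXOXX
ply 2, O at XX.O./O.OXX | (0,2)=+1→XXOO./O.OXX*; (0,4)=-1→XX.OO/O.OXX; (1,1)=+1→XX.O./OOOXX
ply 3, X at XXOO./O.OXX | (0,4)=-1→XXOOX/O.OXX*; (1,1)=-1→XXOO./OXOXX
ply 4, O at XXOOX/O.OXX | (1,1)=+1→XXOOX/OOOXX*
ply 5: XXOOX/OOOXX is terminal -1 (X); from X..O./O.OXX depth 7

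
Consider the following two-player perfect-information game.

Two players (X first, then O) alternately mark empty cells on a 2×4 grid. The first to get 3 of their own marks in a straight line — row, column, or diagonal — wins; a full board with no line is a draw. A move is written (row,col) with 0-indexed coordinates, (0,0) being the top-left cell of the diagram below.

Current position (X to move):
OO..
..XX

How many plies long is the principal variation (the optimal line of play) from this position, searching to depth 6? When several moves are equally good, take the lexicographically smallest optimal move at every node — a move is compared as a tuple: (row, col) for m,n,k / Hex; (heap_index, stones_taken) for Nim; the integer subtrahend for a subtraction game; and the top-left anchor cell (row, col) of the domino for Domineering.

PV length from [OO../..XX]: 1 ply

[OO../..XX] X move#1: (0,2):+0/OOX./..XX, (0,3):-1/OO.X/..XX, (1,0):-1/OO../X.XX, (1,1):+1/OO../.XXX*
[OO../.XXX] end (terminal -1, O#2); searched OO../..XX to 6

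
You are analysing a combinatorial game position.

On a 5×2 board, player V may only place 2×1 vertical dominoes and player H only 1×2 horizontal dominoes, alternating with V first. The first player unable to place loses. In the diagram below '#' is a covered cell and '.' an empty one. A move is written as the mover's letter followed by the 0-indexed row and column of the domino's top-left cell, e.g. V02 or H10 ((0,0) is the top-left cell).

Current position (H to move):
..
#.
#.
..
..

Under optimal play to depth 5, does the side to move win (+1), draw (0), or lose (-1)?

value(../#./#./../.., H) = +1

ply 1, H at ../#./#./../.. | H00=-1→##/#./#./../..; H30=+1→../#./#./##/..*; H40=+1→../#./#./../##
ply 2, V at ../#./#./##/.. | V01=-1→.#/##/#./##/..*; V11=-1→../##/##/##/..
ply 3, H at .#/##/#./##/.. | H40=+1→.#/##/#./##/##*
ply 4: .#/##/#./##/## is terminal -1 (V); from ../#./#./../.. depth 5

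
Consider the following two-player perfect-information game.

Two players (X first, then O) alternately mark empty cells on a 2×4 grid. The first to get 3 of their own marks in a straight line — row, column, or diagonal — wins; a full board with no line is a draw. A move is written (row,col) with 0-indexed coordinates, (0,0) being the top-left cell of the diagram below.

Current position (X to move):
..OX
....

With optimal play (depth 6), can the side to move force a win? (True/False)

X winning at [..OX/....]: False

[..OX/....] X move#1: (0,0):+0/X.OX/....*, (0,1):+0/.XOX/...., (1,0):+0/..OX/X..., (1,1):+0/..OX/.X.., (1,2):+0/..OX/..X., (1,3):+0/..OX/...X
[X.OX/....] O move#2: (0,1):+0/XOOX/....*, (1,0):+0/X.OX/O..., (1,1):+0/X.OX/.O.., (1,2):+0/X.OX/..O., (1,3):+0/X.OX/...O
[XOOX/....] X move#3: (1,0):+0/XOOX/X...*, (1,1):+0/XOOX/.X.., (1,2):+0/XOOX/..X., (1,3):+0/XOOX/...X
[XOOX/X...] O move#4: (1,1):+0/XOOX/XO..*, (1,2):+0/XOOX/X.O., (1,3):+0/XOOX/X..O
[XOOX/XO..] X move#5: (1,2):+0/XOOX/XOX.*, (1,3):+0/XOOX/XO.X
[XOOX/XOX.] O move#6: (1,3):+0/XOOX/XOXO*
[XOOX/XOXO] end (terminal +0, X#7); searched ..OX/.... to 6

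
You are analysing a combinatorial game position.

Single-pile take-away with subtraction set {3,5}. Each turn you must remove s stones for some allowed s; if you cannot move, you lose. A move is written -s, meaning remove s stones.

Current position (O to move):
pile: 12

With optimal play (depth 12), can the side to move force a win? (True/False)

O winning at [12]: True

[12] O move#1: -3:+1/9*, -5:-1/7
[9] X move#2: -3:-1/6*, -5:-1/4
[6] O move#3: -3:-1/3, -5:+1/1*
[1] end (terminal -1, X#4); searched 12 to 12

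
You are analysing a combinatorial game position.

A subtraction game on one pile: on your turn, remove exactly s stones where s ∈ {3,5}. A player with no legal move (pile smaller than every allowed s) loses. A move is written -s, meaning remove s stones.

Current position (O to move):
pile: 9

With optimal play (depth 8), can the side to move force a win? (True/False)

O winning at [9]: False

p1 O@[9]: -3[6]-1* -5[4]-1
p2 X@[6]: -3[3]-1 -5[1]+1*
p3 O@[1] terminal -1; root [9] d8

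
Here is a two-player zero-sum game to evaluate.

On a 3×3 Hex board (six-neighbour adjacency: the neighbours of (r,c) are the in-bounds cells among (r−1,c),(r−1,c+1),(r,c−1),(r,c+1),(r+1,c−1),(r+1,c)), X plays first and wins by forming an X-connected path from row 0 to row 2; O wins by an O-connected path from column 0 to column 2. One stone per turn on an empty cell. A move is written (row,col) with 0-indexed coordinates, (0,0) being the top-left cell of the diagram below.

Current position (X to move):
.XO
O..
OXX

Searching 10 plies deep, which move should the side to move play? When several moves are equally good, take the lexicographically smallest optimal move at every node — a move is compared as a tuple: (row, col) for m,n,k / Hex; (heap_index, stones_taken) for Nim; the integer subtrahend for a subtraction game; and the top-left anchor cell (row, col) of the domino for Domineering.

[.XO/O../OXX] X move#1: (0,0):-1/XXO/O../OXX, (1,1):+1/.XO/OX./OXX*, (1,2):-1/.XO/O.X/OXX
[.XO/OX./OXX] end (terminal -1, O#2); searched .XO/O../OXX to 10

X's best at [.XO/O../OXX]: (1,1)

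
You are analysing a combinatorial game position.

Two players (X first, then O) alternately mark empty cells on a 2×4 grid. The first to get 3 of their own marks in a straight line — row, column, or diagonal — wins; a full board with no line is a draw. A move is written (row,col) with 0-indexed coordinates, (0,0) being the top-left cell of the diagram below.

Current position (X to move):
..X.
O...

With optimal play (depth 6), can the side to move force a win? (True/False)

[..X./O...] X move#1: (0,0):+0/X.X./O..., (0,1):+1/.XX./O...*, (0,3):+0/..XX/O..., (1,1):+0/..X./OX.., (1,2):+0/..X./O.X., (1,3):+0/..X./O..X
[.XX./O...] O move#2: (0,0):-1/OXX./O...*, (0,3):-1/.XXO/O..., (1,1):-1/.XX./OO.., (1,2):-1/.XX./O.O., (1,3):-1/.XX./O..O
[OXX./O...] X move#3: (0,3):+1/OXXX/O...*, (1,1):+0/OXX./OX.., (1,2):+0/OXX./O.X., (1,3):+0/OXX./O..X
[OXXX/O...] end (terminal -1, O#4); searched ..X./O... to 6

X winning at [..X./O...]: True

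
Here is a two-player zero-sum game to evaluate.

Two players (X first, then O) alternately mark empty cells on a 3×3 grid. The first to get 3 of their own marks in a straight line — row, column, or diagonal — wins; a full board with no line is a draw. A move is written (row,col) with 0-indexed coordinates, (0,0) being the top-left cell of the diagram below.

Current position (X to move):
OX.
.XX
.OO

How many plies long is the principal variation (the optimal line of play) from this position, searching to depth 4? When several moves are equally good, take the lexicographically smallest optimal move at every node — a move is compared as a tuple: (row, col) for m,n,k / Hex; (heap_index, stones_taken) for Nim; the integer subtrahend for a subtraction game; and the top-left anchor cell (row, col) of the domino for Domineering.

PV length from [OX./.XX/.OO]: 1 ply

p1 X@[OX./.XX/.OO]: (0,2)[OXX/.XX/.OO]-1 (1,0)[OX./XXX/.OO]+1* (2,0)[OX./.XX/XOO]+1
p2 O@[OX./XXX/.OO] terminal -1; root [OX./.XX/.OO] d4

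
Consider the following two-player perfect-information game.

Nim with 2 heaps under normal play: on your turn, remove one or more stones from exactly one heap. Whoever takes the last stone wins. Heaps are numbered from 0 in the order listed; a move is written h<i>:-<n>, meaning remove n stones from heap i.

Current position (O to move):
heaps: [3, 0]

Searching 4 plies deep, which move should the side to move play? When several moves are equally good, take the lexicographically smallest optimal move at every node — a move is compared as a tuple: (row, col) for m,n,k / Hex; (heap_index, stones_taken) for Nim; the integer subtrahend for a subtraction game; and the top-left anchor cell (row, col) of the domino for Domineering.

O's best at [(3,0)]: h0:-3

ply 1, O at (3,0) | h0:-1=-1→(2,0); h0:-2=-1→(1,0); h0:-3=+1→(0,0)*
ply 2: (0,0) is terminal -1 (X); from (3,0) depth 4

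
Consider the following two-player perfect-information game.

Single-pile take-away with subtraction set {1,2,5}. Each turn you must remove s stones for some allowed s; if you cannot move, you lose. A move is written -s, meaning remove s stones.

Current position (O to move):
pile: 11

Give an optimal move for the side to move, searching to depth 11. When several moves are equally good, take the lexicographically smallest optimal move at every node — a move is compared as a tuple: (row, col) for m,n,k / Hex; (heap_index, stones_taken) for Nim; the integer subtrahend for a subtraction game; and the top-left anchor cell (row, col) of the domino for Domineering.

O's best at [11]: -2

[11] O move#1: -1:-1/10, -2:+1/9*, -5:+1/6
[9] X move#2: -1:-1/8*, -2:-1/7, -5:-1/4
[8] O move#3: -1:-1/7, -2:+1/6*, -5:+1/3
[6] X move#4: -1:-1/5*, -2:-1/4, -5:-1/1
[5] O move#5: -1:-1/4, -2:+1/3*, -5:+1/0
[3] X move#6: -1:-1/2*, -2:-1/1
[2] O move#7: -1:-1/1, -2:+1/0*
[0] end (terminal -1, X#8); searched 11 to 11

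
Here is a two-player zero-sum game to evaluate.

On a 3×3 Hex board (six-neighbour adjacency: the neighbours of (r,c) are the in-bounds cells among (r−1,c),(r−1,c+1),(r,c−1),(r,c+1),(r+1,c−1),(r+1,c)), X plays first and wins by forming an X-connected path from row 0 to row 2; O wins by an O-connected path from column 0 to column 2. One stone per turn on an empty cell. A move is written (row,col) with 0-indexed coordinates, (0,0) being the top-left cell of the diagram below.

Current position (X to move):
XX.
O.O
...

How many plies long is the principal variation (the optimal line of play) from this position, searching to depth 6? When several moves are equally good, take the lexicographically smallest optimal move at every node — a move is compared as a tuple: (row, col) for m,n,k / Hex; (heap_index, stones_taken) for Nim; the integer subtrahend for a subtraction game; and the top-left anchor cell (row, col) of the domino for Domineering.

PV length from [XX./O.O/...]: 3 plies

[XX./O.O/...] X move#1: (0,2):-1/XXX/O.O/..., (1,1):+1/XX./OXO/...*, (2,0):-1/XX./O.O/X.., (2,1):-1/XX./O.O/.X., (2,2):-1/XX./O.O/..X
[XX./OXO/...] O move#2: (0,2):-1/XXO/OXO/...*, (2,0):-1/XX./OXO/O.., (2,1):-1/XX./OXO/.O., (2,2):-1/XX./OXO/..O
[XXO/OXO/...] X move#3: (2,0):+1/XXO/OXO/X..*, (2,1):+1/XXO/OXO/.X., (2,2):+1/XXO/OXO/..X
[XXO/OXO/X..] end (terminal -1, O#4); searched XX./O.O/... to 6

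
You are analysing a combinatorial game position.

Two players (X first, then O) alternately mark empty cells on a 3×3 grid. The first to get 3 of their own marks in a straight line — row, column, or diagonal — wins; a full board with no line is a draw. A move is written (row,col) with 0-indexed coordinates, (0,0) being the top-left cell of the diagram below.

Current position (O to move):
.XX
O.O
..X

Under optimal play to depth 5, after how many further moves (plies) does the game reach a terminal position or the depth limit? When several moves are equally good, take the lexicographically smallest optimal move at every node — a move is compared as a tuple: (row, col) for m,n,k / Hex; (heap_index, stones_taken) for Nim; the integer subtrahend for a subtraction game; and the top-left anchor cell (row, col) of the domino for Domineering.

[.XX/O.O/..X] O move#1: (0,0):+1/OXX/O.O/..X*, (1,1):+1/.XX/OOO/..X, (2,0):-1/.XX/O.O/O.X, (2,1):-1/.XX/O.O/.OX
[OXX/O.O/..X] X move#2: (1,1):-1/OXX/OXO/..X*, (2,0):-1/OXX/O.O/X.X, (2,1):-1/OXX/O.O/.XX
[OXX/OXO/..X] O move#3: (2,0):+1/OXX/OXO/O.X*, (2,1):-1/OXX/OXO/.OX
[OXX/OXO/O.X] end (terminal -1, X#4); searched .XX/O.O/..X to 5

PV length from [.XX/O.O/..X]: 3 plies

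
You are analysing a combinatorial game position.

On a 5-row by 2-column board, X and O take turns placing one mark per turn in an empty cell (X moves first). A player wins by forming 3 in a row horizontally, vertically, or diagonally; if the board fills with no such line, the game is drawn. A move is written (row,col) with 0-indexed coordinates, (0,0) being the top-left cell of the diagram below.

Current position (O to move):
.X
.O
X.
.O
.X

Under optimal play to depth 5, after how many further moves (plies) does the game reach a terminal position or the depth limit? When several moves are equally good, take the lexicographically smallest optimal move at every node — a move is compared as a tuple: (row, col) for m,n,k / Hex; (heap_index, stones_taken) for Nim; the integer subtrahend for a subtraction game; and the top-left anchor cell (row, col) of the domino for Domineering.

PV length from [.X/.O/X./.O/.X]: 1 ply

[.X/.O/X./.O/.X] O move#1: (0,0):+0/OX/.O/X./.O/.X, (1,0):+0/.X/OO/X./.O/.X, (2,1):+1/.X/.O/XO/.O/.X*, (3,0):+0/.X/.O/X./OO/.X, (4,0):+0/.X/.O/X./.O/OX
[.X/.O/XO/.O/.X] end (terminal -1, X#2); searched .X/.O/X./.O/.X to 5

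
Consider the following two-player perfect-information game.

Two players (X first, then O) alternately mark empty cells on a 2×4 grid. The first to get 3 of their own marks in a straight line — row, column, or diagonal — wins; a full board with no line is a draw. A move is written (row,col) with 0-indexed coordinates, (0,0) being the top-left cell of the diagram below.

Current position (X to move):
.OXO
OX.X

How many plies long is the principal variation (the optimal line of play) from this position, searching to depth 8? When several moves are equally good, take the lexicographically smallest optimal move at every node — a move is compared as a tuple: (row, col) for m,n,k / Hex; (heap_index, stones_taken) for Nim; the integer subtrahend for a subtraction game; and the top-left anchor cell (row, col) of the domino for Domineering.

PV length from [.OXO/OX.X]: 1 ply

ply 1, X at .OXO/OX.X | (0,0)=+0→XOXO/OX.X; (1,2)=+1→.OXO/OXXX*
ply 2: .OXO/OXXX is terminal -1 (O); from .OXO/OX.X depth 8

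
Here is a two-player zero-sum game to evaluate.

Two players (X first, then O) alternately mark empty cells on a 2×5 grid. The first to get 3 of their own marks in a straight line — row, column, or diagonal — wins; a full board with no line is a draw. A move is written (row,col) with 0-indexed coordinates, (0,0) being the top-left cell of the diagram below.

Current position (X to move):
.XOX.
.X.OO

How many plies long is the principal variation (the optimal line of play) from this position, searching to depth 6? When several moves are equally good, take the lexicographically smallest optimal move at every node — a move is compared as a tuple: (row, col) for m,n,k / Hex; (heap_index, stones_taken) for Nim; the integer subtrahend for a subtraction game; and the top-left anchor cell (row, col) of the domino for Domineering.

PV length from [.XOX./.X.OO]: 4 plies

p1 X@[.XOX./.X.OO]: (0,0)[XXOX./.X.OO]-1 (0,4)[.XOXX/.X.OO]-1 (1,0)[.XOX./XX.OO]-1 (1,2)[.XOX./.XXOO]+0*
p2 O@[.XOX./.XXOO]: (0,0)[OXOX./.XXOO]-1 (0,4)[.XOXO/.XXOO]-1 (1,0)[.XOX./OXXOO]+0*
p3 X@[.XOX./OXXOO]: (0,0)[XXOX./OXXOO]+0* (0,4)[.XOXX/OXXOO]+0
p4 O@[XXOX./OXXOO]: (0,4)[XXOXO/OXXOO]+0*
p5 X@[XXOXO/OXXOO] terminal +0; root [.XOX./.X.OO] d6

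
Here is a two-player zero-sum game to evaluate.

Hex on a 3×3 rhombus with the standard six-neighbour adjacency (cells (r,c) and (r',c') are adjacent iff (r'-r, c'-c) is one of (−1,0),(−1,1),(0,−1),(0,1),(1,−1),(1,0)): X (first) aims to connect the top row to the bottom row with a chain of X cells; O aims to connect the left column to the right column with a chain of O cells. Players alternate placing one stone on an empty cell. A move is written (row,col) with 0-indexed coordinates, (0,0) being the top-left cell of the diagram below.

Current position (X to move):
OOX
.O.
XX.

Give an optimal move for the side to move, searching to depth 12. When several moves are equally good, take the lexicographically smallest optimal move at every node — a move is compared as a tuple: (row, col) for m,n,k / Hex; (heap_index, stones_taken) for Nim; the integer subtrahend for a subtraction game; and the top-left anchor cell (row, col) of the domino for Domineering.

ply 1, X at OOX/.O./XX. | (1,0)=-1→OOX/XO./XX.; (1,2)=+1→OOX/.OX/XX.*; (2,2)=-1→OOX/.O./XXX
ply 2: OOX/.OX/XX. is terminal -1 (O); from OOX/.O./XX. depth 12

X's best at [OOX/.O./XX.]: (1,2)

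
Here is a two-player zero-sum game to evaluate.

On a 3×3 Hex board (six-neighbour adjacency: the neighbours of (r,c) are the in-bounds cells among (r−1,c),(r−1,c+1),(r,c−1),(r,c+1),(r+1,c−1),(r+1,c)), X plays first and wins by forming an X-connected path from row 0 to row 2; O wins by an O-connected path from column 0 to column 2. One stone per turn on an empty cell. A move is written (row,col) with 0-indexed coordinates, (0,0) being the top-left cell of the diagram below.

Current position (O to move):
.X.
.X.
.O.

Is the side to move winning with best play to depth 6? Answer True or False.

O winning at [.X./.X./.O.]: True

ply 1, O at .X./.X./.O. | (0,0)=-1→OX./.X./.O.; (0,2)=-1→.XO/.X./.O.; (1,0)=-1→.X./OX./.O.; (1,2)=-1→.X./.XO/.O.; (2,0)=+1→.X./.X./OO.*; (2,2)=-1→.X./.X./.OO
ply 2, X at .X./.X./OO. | (0,0)=-1→XX./.X./OO.*; (0,2)=-1→.XX/.X./OO.; (1,0)=-1→.X./XX./OO.; (1,2)=-1→.X./.XX/OO.; (2,2)=-1→.X./.X./OOX
ply 3, O at XX./.X./OO. | (0,2)=+1→XXO/.X./OO.*; (1,0)=+1→XX./OX./OO.; (1,2)=+1→XX./.XO/OO.; (2,2)=+1→XX./.X./OOO
ply 4, X at XXO/.X./OO. | (1,0)=-1→XXO/XX./OO.*; (1,2)=-1→XXO/.XX/OO.; (2,2)=-1→XXO/.X./OOX
ply 5, O at XXO/XX./OO. | (1,2)=+1→XXO/XXO/OO.*; (2,2)=+1→XXO/XX./OOO
ply 6: XXO/XXO/OO. is terminal -1 (X); from .X./.X./.O. depth 6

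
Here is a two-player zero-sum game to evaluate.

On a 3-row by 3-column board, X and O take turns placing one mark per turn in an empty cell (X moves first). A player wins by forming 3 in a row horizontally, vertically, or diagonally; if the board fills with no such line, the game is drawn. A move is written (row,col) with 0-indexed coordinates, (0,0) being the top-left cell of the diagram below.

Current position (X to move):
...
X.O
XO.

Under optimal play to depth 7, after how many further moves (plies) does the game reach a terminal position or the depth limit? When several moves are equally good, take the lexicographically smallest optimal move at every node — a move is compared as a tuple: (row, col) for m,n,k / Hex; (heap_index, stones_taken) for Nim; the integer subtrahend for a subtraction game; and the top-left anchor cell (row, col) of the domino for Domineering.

PV length from [.../X.O/XO.]: 1 ply

[.../X.O/XO.] X move#1: (0,0):+1/X../X.O/XO.*, (0,1):+0/.X./X.O/XO., (0,2):+1/..X/X.O/XO., (1,1):+1/.../XXO/XO., (2,2):+0/.../X.O/XOX
[X../X.O/XO.] end (terminal -1, O#2); searched .../X.O/XO. to 7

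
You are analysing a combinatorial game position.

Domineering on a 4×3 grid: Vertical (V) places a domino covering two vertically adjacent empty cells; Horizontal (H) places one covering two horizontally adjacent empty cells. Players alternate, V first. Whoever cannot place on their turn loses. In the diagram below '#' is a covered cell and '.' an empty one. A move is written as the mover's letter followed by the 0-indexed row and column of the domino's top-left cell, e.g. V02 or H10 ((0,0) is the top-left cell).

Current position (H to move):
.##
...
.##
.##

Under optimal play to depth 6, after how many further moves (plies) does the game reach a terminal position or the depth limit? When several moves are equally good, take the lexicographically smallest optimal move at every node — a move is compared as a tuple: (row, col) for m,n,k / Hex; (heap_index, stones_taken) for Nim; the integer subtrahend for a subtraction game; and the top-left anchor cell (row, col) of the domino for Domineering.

ply 1, H at .##/.../.##/.## | H10=-1→.##/##./.##/.##*; H11=-1→.##/.##/.##/.##
ply 2, V at .##/##./.##/.## | V20=+1→.##/##./###/###*
ply 3: .##/##./###/### is terminal -1 (H); from .##/.../.##/.## depth 6

PV length from [.##/.../.##/.##]: 2 plies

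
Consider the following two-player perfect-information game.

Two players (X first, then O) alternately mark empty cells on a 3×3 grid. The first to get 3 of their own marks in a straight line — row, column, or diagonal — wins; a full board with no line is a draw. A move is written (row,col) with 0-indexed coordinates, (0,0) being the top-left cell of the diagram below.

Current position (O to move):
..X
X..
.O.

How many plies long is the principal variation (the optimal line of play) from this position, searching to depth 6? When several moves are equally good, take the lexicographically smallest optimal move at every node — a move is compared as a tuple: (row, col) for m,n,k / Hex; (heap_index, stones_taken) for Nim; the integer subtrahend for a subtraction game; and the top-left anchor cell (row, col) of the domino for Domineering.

PV length from [..X/X../.O.]: 6 plies

p1 O@[..X/X../.O.]: (0,0)[O.X/X../.O.]-1 (0,1)[.OX/X../.O.]-1 (1,1)[..X/XO./.O.]+0* (1,2)[..X/X.O/.O.]-1 (2,0)[..X/X../OO.]-1 (2,2)[..X/X../.OO]-1
p2 X@[..X/XO./.O.]: (0,0)[X.X/XO./.O.]-1 (0,1)[.XX/XO./.O.]+0* (1,2)[..X/XOX/.O.]-1 (2,0)[..X/XO./XO.]-1 (2,2)[..X/XO./.OX]-1
p3 O@[.XX/XO./.O.]: (0,0)[OXX/XO./.O.]+0* (1,2)[.XX/XOO/.O.]-1 (2,0)[.XX/XO./OO.]-1 (2,2)[.XX/XO./.OO]-1
p4 X@[OXX/XO./.O.]: (1,2)[OXX/XOX/.O.]-1 (2,0)[OXX/XO./XO.]-1 (2,2)[OXX/XO./.OX]+0*
p5 O@[OXX/XO./.OX]: (1,2)[OXX/XOO/.OX]+0* (2,0)[OXX/XO./OOX]-1
p6 X@[OXX/XOO/.OX]: (2,0)[OXX/XOO/XOX]+0*
p7 O@[OXX/XOO/XOX] terminal +0; root [..X/X../.O.] d6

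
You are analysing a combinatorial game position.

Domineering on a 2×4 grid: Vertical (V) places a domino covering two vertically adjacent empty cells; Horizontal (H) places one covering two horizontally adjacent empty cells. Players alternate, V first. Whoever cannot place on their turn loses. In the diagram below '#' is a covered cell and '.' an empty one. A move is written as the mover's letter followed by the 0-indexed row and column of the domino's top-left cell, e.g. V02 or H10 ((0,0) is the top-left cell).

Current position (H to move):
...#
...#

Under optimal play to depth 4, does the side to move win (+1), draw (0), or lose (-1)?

value(...#/...#, H) = +1

[...#/...#] H move#1: H00:+1/##.#/...#*, H01:+1/.###/...#, H10:+1/...#/##.#, H11:+1/...#/.###
[##.#/...#] V move#2: V02:-1/####/..##*
[####/..##] H move#3: H10:+1/####/####*
[####/####] end (terminal -1, V#4); searched ...#/...# to 4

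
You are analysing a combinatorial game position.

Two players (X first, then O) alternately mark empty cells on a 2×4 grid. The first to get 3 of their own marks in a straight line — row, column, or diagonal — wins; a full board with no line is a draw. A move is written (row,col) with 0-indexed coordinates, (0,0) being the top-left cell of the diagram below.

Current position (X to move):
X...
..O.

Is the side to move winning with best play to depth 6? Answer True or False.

p1 X@[X.../..O.]: (0,1)[XX../..O.]+0* (0,2)[X.X./..O.]+0 (0,3)[X..X/..O.]-1 (1,0)[X.../X.O.]+0 (1,1)[X.../.XO.]+0 (1,3)[X.../..OX]+0
p2 O@[XX../..O.]: (0,2)[XXO./..O.]+0* (0,3)[XX.O/..O.]-1 (1,0)[XX../O.O.]-1 (1,1)[XX../.OO.]-1 (1,3)[XX../..OO]-1
p3 X@[XXO./..O.]: (0,3)[XXOX/..O.]-1 (1,0)[XXO./X.O.]+0* (1,1)[XXO./.XO.]+0 (1,3)[XXO./..OX]+0
p4 O@[XXO./X.O.]: (0,3)[XXOO/X.O.]+0* (1,1)[XXO./XOO.]+0 (1,3)[XXO./X.OO]+0
p5 X@[XXOO/X.O.]: (1,1)[XXOO/XXO.]+0* (1,3)[XXOO/X.OX]+0
p6 O@[XXOO/XXO.]: (1,3)[XXOO/XXOO]+0*
p7 X@[XXOO/XXOO] terminal +0; root [X.../..O.] d6

X winning at [X.../..O.]: False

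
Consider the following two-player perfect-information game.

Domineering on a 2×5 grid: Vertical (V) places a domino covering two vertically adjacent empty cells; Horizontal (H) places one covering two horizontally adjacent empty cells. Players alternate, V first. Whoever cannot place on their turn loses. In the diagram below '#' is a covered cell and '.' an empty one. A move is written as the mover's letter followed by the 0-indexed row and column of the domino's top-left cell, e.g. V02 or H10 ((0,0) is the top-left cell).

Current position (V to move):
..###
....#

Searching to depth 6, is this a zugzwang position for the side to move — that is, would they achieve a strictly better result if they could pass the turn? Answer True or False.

zugzwang(..###/....#, V) = False

p1 V@[..###/....#]: V00[#.###/#...#]-1 V01[.####/.#..#]+1*
p2 H@[.####/.#..#]: H12[.####/.####]-1*
p3 V@[.####/.####]: V00[#####/#####]+1*
p4 H@[#####/#####] terminal -1; root [..###/....#] d6
if V skipped the turn, H would face:
~ p1 H@[..###/....#]: H00[#####/....#]+1* H10[..###/##..#]+1 H11[..###/.##.#]-1 H12[..###/..###]-1
~ p2 V@[#####/....#] terminal -1; root [..###/....#] d6
compare (V): move=+1 vs pass=-1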